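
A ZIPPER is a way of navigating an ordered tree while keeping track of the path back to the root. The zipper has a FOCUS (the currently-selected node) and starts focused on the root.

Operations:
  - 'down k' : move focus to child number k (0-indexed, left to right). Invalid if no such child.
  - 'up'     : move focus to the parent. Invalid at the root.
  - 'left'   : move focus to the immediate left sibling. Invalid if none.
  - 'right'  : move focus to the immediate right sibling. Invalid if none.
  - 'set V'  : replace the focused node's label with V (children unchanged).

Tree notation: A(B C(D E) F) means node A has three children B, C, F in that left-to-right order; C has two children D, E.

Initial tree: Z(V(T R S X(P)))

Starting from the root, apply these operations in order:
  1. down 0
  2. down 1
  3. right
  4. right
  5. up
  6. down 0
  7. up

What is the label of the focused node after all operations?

Step 1 (down 0): focus=V path=0 depth=1 children=['T', 'R', 'S', 'X'] left=[] right=[] parent=Z
Step 2 (down 1): focus=R path=0/1 depth=2 children=[] left=['T'] right=['S', 'X'] parent=V
Step 3 (right): focus=S path=0/2 depth=2 children=[] left=['T', 'R'] right=['X'] parent=V
Step 4 (right): focus=X path=0/3 depth=2 children=['P'] left=['T', 'R', 'S'] right=[] parent=V
Step 5 (up): focus=V path=0 depth=1 children=['T', 'R', 'S', 'X'] left=[] right=[] parent=Z
Step 6 (down 0): focus=T path=0/0 depth=2 children=[] left=[] right=['R', 'S', 'X'] parent=V
Step 7 (up): focus=V path=0 depth=1 children=['T', 'R', 'S', 'X'] left=[] right=[] parent=Z

Answer: V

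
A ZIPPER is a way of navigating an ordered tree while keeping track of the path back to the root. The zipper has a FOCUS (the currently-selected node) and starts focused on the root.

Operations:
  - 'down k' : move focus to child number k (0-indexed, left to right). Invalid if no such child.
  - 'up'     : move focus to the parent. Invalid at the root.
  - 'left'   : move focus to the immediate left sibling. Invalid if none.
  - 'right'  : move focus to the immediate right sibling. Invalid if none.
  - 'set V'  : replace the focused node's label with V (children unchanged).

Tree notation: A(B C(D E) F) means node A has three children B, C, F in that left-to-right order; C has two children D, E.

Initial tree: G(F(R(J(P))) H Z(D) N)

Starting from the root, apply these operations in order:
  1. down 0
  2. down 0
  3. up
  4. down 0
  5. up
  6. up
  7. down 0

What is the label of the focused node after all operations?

Step 1 (down 0): focus=F path=0 depth=1 children=['R'] left=[] right=['H', 'Z', 'N'] parent=G
Step 2 (down 0): focus=R path=0/0 depth=2 children=['J'] left=[] right=[] parent=F
Step 3 (up): focus=F path=0 depth=1 children=['R'] left=[] right=['H', 'Z', 'N'] parent=G
Step 4 (down 0): focus=R path=0/0 depth=2 children=['J'] left=[] right=[] parent=F
Step 5 (up): focus=F path=0 depth=1 children=['R'] left=[] right=['H', 'Z', 'N'] parent=G
Step 6 (up): focus=G path=root depth=0 children=['F', 'H', 'Z', 'N'] (at root)
Step 7 (down 0): focus=F path=0 depth=1 children=['R'] left=[] right=['H', 'Z', 'N'] parent=G

Answer: F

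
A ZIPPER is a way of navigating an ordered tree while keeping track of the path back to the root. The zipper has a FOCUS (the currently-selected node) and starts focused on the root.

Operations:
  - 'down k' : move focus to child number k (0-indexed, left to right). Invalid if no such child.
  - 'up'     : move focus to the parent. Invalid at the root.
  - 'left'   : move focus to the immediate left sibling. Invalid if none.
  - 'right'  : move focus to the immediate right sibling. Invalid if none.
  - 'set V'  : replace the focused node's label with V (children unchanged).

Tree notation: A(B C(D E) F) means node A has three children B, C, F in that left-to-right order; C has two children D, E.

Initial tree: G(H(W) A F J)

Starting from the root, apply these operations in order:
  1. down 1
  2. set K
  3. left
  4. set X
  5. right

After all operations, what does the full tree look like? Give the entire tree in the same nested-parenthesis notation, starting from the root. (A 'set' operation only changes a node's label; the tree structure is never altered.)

Step 1 (down 1): focus=A path=1 depth=1 children=[] left=['H'] right=['F', 'J'] parent=G
Step 2 (set K): focus=K path=1 depth=1 children=[] left=['H'] right=['F', 'J'] parent=G
Step 3 (left): focus=H path=0 depth=1 children=['W'] left=[] right=['K', 'F', 'J'] parent=G
Step 4 (set X): focus=X path=0 depth=1 children=['W'] left=[] right=['K', 'F', 'J'] parent=G
Step 5 (right): focus=K path=1 depth=1 children=[] left=['X'] right=['F', 'J'] parent=G

Answer: G(X(W) K F J)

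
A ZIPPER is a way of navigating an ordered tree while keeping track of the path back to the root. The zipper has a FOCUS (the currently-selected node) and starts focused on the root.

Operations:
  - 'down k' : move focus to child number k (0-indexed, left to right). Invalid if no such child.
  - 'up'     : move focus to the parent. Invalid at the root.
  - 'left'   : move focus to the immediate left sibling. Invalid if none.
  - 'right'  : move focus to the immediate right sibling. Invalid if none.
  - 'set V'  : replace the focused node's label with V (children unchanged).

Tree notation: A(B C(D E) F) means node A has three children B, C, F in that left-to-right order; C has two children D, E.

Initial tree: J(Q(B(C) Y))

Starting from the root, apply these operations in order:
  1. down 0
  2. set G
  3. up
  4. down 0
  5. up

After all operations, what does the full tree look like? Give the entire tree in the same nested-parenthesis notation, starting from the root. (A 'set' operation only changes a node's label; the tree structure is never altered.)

Step 1 (down 0): focus=Q path=0 depth=1 children=['B', 'Y'] left=[] right=[] parent=J
Step 2 (set G): focus=G path=0 depth=1 children=['B', 'Y'] left=[] right=[] parent=J
Step 3 (up): focus=J path=root depth=0 children=['G'] (at root)
Step 4 (down 0): focus=G path=0 depth=1 children=['B', 'Y'] left=[] right=[] parent=J
Step 5 (up): focus=J path=root depth=0 children=['G'] (at root)

Answer: J(G(B(C) Y))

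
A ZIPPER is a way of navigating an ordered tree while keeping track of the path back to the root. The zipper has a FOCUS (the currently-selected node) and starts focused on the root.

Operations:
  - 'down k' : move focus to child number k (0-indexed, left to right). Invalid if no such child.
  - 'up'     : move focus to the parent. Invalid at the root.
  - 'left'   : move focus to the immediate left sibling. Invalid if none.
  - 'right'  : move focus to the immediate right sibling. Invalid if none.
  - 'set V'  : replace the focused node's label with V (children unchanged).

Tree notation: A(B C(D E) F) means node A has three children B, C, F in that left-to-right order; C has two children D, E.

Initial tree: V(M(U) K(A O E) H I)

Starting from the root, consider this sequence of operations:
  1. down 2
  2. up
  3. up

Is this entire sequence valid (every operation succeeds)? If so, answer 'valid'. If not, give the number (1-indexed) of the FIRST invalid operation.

Answer: 3

Derivation:
Step 1 (down 2): focus=H path=2 depth=1 children=[] left=['M', 'K'] right=['I'] parent=V
Step 2 (up): focus=V path=root depth=0 children=['M', 'K', 'H', 'I'] (at root)
Step 3 (up): INVALID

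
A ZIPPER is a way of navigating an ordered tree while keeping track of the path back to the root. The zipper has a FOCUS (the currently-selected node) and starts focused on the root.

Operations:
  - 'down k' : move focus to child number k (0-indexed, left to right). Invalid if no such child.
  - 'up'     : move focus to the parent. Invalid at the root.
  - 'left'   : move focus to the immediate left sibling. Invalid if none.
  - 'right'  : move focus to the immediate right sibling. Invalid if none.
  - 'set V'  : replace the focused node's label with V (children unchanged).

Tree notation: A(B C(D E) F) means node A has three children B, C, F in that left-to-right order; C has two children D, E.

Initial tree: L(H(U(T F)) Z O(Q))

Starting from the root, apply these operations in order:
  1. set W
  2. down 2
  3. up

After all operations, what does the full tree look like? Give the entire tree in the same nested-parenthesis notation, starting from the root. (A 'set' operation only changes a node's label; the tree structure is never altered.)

Answer: W(H(U(T F)) Z O(Q))

Derivation:
Step 1 (set W): focus=W path=root depth=0 children=['H', 'Z', 'O'] (at root)
Step 2 (down 2): focus=O path=2 depth=1 children=['Q'] left=['H', 'Z'] right=[] parent=W
Step 3 (up): focus=W path=root depth=0 children=['H', 'Z', 'O'] (at root)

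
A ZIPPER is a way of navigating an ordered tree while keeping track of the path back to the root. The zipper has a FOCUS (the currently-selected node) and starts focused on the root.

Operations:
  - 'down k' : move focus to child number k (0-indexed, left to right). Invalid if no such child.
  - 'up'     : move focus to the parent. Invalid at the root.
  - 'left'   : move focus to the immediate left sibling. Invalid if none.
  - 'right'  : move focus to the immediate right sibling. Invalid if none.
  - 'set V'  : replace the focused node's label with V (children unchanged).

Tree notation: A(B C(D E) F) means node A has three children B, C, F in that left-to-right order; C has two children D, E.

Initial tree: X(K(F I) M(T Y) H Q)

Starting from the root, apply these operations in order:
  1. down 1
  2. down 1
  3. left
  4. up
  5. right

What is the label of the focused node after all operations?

Step 1 (down 1): focus=M path=1 depth=1 children=['T', 'Y'] left=['K'] right=['H', 'Q'] parent=X
Step 2 (down 1): focus=Y path=1/1 depth=2 children=[] left=['T'] right=[] parent=M
Step 3 (left): focus=T path=1/0 depth=2 children=[] left=[] right=['Y'] parent=M
Step 4 (up): focus=M path=1 depth=1 children=['T', 'Y'] left=['K'] right=['H', 'Q'] parent=X
Step 5 (right): focus=H path=2 depth=1 children=[] left=['K', 'M'] right=['Q'] parent=X

Answer: H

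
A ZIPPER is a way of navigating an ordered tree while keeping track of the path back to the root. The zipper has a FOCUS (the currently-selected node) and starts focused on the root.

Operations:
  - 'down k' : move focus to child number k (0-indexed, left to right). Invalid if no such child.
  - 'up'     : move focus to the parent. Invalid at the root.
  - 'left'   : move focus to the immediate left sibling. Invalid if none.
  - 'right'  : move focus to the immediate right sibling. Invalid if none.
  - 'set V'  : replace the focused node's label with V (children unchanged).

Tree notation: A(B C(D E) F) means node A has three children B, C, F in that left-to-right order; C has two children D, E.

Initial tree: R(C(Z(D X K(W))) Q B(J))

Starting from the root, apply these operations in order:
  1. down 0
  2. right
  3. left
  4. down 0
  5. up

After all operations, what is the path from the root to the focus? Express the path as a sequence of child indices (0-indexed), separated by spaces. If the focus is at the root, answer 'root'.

Answer: 0

Derivation:
Step 1 (down 0): focus=C path=0 depth=1 children=['Z'] left=[] right=['Q', 'B'] parent=R
Step 2 (right): focus=Q path=1 depth=1 children=[] left=['C'] right=['B'] parent=R
Step 3 (left): focus=C path=0 depth=1 children=['Z'] left=[] right=['Q', 'B'] parent=R
Step 4 (down 0): focus=Z path=0/0 depth=2 children=['D', 'X', 'K'] left=[] right=[] parent=C
Step 5 (up): focus=C path=0 depth=1 children=['Z'] left=[] right=['Q', 'B'] parent=R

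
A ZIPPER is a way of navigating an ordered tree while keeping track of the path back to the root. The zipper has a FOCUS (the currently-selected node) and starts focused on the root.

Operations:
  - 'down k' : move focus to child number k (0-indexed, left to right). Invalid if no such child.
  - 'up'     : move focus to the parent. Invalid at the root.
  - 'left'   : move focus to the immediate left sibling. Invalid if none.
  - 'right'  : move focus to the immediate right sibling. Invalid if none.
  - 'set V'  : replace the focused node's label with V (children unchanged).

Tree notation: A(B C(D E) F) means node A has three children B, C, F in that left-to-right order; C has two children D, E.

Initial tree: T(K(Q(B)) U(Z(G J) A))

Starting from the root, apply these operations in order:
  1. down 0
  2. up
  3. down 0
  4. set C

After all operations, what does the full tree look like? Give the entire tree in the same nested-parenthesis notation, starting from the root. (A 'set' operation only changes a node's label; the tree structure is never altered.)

Step 1 (down 0): focus=K path=0 depth=1 children=['Q'] left=[] right=['U'] parent=T
Step 2 (up): focus=T path=root depth=0 children=['K', 'U'] (at root)
Step 3 (down 0): focus=K path=0 depth=1 children=['Q'] left=[] right=['U'] parent=T
Step 4 (set C): focus=C path=0 depth=1 children=['Q'] left=[] right=['U'] parent=T

Answer: T(C(Q(B)) U(Z(G J) A))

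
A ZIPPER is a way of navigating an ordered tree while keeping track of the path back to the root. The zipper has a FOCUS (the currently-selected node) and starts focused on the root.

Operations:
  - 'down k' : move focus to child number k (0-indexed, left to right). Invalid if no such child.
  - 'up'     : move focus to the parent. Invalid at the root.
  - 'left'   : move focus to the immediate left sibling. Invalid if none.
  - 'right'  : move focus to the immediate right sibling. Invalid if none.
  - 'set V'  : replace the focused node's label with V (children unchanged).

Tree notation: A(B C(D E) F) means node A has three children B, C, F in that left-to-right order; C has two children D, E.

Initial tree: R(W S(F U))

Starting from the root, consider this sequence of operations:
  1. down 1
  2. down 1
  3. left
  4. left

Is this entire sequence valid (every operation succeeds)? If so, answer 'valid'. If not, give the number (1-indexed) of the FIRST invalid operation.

Step 1 (down 1): focus=S path=1 depth=1 children=['F', 'U'] left=['W'] right=[] parent=R
Step 2 (down 1): focus=U path=1/1 depth=2 children=[] left=['F'] right=[] parent=S
Step 3 (left): focus=F path=1/0 depth=2 children=[] left=[] right=['U'] parent=S
Step 4 (left): INVALID

Answer: 4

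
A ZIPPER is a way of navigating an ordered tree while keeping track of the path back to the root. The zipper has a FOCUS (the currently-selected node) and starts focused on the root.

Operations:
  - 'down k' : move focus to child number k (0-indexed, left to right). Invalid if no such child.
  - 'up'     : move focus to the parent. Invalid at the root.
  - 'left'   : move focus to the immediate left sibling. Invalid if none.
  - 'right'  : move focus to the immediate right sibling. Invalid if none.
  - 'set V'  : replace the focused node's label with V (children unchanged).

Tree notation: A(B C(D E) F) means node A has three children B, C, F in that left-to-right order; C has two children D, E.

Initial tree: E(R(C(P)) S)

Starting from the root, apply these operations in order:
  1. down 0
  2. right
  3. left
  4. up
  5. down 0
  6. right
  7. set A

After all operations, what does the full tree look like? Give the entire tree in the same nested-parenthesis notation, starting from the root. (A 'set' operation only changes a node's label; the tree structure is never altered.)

Step 1 (down 0): focus=R path=0 depth=1 children=['C'] left=[] right=['S'] parent=E
Step 2 (right): focus=S path=1 depth=1 children=[] left=['R'] right=[] parent=E
Step 3 (left): focus=R path=0 depth=1 children=['C'] left=[] right=['S'] parent=E
Step 4 (up): focus=E path=root depth=0 children=['R', 'S'] (at root)
Step 5 (down 0): focus=R path=0 depth=1 children=['C'] left=[] right=['S'] parent=E
Step 6 (right): focus=S path=1 depth=1 children=[] left=['R'] right=[] parent=E
Step 7 (set A): focus=A path=1 depth=1 children=[] left=['R'] right=[] parent=E

Answer: E(R(C(P)) A)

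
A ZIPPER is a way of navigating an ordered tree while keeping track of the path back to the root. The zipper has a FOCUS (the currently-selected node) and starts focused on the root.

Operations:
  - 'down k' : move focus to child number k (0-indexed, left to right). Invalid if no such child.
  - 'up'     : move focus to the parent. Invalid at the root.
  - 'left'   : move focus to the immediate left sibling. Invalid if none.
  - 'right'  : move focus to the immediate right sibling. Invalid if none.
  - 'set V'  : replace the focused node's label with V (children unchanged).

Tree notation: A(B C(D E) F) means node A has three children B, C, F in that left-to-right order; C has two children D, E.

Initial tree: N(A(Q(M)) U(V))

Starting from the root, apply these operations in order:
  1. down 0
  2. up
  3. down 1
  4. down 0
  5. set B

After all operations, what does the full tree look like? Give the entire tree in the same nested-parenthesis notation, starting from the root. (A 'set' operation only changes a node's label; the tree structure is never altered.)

Step 1 (down 0): focus=A path=0 depth=1 children=['Q'] left=[] right=['U'] parent=N
Step 2 (up): focus=N path=root depth=0 children=['A', 'U'] (at root)
Step 3 (down 1): focus=U path=1 depth=1 children=['V'] left=['A'] right=[] parent=N
Step 4 (down 0): focus=V path=1/0 depth=2 children=[] left=[] right=[] parent=U
Step 5 (set B): focus=B path=1/0 depth=2 children=[] left=[] right=[] parent=U

Answer: N(A(Q(M)) U(B))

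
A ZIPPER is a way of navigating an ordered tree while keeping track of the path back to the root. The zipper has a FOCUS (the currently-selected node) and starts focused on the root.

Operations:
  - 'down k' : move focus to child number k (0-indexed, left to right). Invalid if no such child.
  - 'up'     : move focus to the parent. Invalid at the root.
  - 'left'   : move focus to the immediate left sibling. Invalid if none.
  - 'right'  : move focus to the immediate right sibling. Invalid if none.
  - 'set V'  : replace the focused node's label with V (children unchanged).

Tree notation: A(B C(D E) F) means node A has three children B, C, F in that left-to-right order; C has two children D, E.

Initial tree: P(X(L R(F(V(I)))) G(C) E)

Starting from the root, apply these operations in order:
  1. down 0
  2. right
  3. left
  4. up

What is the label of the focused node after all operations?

Step 1 (down 0): focus=X path=0 depth=1 children=['L', 'R'] left=[] right=['G', 'E'] parent=P
Step 2 (right): focus=G path=1 depth=1 children=['C'] left=['X'] right=['E'] parent=P
Step 3 (left): focus=X path=0 depth=1 children=['L', 'R'] left=[] right=['G', 'E'] parent=P
Step 4 (up): focus=P path=root depth=0 children=['X', 'G', 'E'] (at root)

Answer: P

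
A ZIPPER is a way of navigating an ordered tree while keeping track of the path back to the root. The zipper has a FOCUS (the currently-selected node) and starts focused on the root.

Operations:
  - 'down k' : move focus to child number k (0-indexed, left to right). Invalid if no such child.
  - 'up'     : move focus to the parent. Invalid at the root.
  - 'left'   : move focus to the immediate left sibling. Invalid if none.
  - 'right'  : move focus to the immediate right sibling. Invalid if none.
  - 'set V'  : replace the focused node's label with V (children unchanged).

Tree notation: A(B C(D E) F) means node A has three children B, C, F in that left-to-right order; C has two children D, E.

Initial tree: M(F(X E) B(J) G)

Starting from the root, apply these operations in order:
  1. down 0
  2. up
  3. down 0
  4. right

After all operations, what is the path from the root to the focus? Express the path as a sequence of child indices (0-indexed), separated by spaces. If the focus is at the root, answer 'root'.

Answer: 1

Derivation:
Step 1 (down 0): focus=F path=0 depth=1 children=['X', 'E'] left=[] right=['B', 'G'] parent=M
Step 2 (up): focus=M path=root depth=0 children=['F', 'B', 'G'] (at root)
Step 3 (down 0): focus=F path=0 depth=1 children=['X', 'E'] left=[] right=['B', 'G'] parent=M
Step 4 (right): focus=B path=1 depth=1 children=['J'] left=['F'] right=['G'] parent=M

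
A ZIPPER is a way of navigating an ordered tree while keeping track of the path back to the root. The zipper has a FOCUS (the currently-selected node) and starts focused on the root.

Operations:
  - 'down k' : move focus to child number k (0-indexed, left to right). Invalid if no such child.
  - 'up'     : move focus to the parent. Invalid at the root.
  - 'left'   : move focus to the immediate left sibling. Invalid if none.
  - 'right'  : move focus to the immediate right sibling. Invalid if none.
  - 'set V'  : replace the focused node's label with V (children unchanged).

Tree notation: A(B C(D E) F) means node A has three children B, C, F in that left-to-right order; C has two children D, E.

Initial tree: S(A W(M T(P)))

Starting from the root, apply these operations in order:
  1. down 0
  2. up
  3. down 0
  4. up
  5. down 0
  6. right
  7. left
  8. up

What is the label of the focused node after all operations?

Step 1 (down 0): focus=A path=0 depth=1 children=[] left=[] right=['W'] parent=S
Step 2 (up): focus=S path=root depth=0 children=['A', 'W'] (at root)
Step 3 (down 0): focus=A path=0 depth=1 children=[] left=[] right=['W'] parent=S
Step 4 (up): focus=S path=root depth=0 children=['A', 'W'] (at root)
Step 5 (down 0): focus=A path=0 depth=1 children=[] left=[] right=['W'] parent=S
Step 6 (right): focus=W path=1 depth=1 children=['M', 'T'] left=['A'] right=[] parent=S
Step 7 (left): focus=A path=0 depth=1 children=[] left=[] right=['W'] parent=S
Step 8 (up): focus=S path=root depth=0 children=['A', 'W'] (at root)

Answer: S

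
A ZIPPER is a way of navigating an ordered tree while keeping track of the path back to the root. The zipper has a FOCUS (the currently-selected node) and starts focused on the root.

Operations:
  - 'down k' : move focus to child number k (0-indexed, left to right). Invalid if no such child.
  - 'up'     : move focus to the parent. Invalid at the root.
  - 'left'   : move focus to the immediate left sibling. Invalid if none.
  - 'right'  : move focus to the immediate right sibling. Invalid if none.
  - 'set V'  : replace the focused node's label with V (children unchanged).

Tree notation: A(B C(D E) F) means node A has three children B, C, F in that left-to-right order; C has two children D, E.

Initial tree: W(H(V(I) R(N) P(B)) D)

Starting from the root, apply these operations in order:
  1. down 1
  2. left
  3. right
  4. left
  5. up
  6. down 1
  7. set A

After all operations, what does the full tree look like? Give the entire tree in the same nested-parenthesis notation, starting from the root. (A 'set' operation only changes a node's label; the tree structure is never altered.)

Step 1 (down 1): focus=D path=1 depth=1 children=[] left=['H'] right=[] parent=W
Step 2 (left): focus=H path=0 depth=1 children=['V', 'R', 'P'] left=[] right=['D'] parent=W
Step 3 (right): focus=D path=1 depth=1 children=[] left=['H'] right=[] parent=W
Step 4 (left): focus=H path=0 depth=1 children=['V', 'R', 'P'] left=[] right=['D'] parent=W
Step 5 (up): focus=W path=root depth=0 children=['H', 'D'] (at root)
Step 6 (down 1): focus=D path=1 depth=1 children=[] left=['H'] right=[] parent=W
Step 7 (set A): focus=A path=1 depth=1 children=[] left=['H'] right=[] parent=W

Answer: W(H(V(I) R(N) P(B)) A)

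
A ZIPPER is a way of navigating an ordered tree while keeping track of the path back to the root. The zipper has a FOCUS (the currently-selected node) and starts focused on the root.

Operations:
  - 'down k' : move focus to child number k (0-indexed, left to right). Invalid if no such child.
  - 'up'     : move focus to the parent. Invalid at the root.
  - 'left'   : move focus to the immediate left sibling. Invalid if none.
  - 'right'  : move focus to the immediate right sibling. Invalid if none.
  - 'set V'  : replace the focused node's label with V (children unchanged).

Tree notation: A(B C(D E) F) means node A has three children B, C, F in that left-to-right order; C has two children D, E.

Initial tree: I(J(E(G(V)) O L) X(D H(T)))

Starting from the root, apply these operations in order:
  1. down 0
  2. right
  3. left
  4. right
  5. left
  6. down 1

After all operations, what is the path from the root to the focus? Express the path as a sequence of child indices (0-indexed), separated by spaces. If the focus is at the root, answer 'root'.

Step 1 (down 0): focus=J path=0 depth=1 children=['E', 'O', 'L'] left=[] right=['X'] parent=I
Step 2 (right): focus=X path=1 depth=1 children=['D', 'H'] left=['J'] right=[] parent=I
Step 3 (left): focus=J path=0 depth=1 children=['E', 'O', 'L'] left=[] right=['X'] parent=I
Step 4 (right): focus=X path=1 depth=1 children=['D', 'H'] left=['J'] right=[] parent=I
Step 5 (left): focus=J path=0 depth=1 children=['E', 'O', 'L'] left=[] right=['X'] parent=I
Step 6 (down 1): focus=O path=0/1 depth=2 children=[] left=['E'] right=['L'] parent=J

Answer: 0 1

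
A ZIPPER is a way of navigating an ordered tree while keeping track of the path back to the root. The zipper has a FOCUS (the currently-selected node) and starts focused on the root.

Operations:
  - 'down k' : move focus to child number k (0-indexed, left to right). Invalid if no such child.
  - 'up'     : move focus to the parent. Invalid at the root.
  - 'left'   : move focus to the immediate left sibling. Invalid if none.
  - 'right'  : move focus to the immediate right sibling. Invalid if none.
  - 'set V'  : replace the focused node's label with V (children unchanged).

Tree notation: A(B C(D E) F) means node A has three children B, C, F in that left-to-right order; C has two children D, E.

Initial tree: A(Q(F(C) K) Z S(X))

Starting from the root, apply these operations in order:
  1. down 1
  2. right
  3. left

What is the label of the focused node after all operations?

Step 1 (down 1): focus=Z path=1 depth=1 children=[] left=['Q'] right=['S'] parent=A
Step 2 (right): focus=S path=2 depth=1 children=['X'] left=['Q', 'Z'] right=[] parent=A
Step 3 (left): focus=Z path=1 depth=1 children=[] left=['Q'] right=['S'] parent=A

Answer: Z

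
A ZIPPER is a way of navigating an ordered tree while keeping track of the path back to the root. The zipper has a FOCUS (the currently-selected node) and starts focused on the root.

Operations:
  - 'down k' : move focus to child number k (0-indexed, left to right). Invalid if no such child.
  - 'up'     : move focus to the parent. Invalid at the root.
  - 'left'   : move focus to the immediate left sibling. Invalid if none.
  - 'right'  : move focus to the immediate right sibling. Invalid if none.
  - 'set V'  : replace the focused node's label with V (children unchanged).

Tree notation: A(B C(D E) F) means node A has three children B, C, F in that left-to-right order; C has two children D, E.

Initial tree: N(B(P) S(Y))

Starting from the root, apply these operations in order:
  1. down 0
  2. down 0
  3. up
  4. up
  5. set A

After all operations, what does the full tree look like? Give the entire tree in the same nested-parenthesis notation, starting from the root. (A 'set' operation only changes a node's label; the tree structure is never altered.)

Step 1 (down 0): focus=B path=0 depth=1 children=['P'] left=[] right=['S'] parent=N
Step 2 (down 0): focus=P path=0/0 depth=2 children=[] left=[] right=[] parent=B
Step 3 (up): focus=B path=0 depth=1 children=['P'] left=[] right=['S'] parent=N
Step 4 (up): focus=N path=root depth=0 children=['B', 'S'] (at root)
Step 5 (set A): focus=A path=root depth=0 children=['B', 'S'] (at root)

Answer: A(B(P) S(Y))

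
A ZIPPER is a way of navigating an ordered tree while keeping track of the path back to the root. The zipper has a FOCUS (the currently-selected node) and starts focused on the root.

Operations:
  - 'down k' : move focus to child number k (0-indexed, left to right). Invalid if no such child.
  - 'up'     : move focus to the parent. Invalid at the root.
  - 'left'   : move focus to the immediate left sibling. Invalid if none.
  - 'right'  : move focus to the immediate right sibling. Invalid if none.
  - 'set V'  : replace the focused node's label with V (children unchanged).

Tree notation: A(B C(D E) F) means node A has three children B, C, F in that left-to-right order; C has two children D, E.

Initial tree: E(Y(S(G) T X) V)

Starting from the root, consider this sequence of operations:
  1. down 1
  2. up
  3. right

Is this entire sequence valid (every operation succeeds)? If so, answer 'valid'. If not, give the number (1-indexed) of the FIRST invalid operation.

Step 1 (down 1): focus=V path=1 depth=1 children=[] left=['Y'] right=[] parent=E
Step 2 (up): focus=E path=root depth=0 children=['Y', 'V'] (at root)
Step 3 (right): INVALID

Answer: 3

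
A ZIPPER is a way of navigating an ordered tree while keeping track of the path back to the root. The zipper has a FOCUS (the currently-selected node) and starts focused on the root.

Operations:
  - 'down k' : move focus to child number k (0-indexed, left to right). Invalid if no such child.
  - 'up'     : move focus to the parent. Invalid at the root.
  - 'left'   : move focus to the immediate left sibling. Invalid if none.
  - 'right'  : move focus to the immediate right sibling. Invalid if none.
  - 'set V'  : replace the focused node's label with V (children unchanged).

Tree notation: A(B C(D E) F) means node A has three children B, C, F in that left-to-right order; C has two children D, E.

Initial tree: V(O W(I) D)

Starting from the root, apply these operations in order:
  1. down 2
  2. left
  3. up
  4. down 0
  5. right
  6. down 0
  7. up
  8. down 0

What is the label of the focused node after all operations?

Answer: I

Derivation:
Step 1 (down 2): focus=D path=2 depth=1 children=[] left=['O', 'W'] right=[] parent=V
Step 2 (left): focus=W path=1 depth=1 children=['I'] left=['O'] right=['D'] parent=V
Step 3 (up): focus=V path=root depth=0 children=['O', 'W', 'D'] (at root)
Step 4 (down 0): focus=O path=0 depth=1 children=[] left=[] right=['W', 'D'] parent=V
Step 5 (right): focus=W path=1 depth=1 children=['I'] left=['O'] right=['D'] parent=V
Step 6 (down 0): focus=I path=1/0 depth=2 children=[] left=[] right=[] parent=W
Step 7 (up): focus=W path=1 depth=1 children=['I'] left=['O'] right=['D'] parent=V
Step 8 (down 0): focus=I path=1/0 depth=2 children=[] left=[] right=[] parent=W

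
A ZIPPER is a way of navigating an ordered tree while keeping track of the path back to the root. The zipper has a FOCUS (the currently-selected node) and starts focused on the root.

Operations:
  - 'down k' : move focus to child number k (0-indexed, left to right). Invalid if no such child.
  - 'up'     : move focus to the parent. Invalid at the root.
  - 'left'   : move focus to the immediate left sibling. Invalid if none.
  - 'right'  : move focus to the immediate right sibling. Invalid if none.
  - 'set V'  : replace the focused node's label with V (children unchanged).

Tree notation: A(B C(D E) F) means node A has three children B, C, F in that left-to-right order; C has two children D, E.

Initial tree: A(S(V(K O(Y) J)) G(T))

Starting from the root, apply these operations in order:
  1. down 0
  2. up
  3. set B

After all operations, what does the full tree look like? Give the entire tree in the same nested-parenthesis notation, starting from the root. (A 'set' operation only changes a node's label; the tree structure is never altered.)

Step 1 (down 0): focus=S path=0 depth=1 children=['V'] left=[] right=['G'] parent=A
Step 2 (up): focus=A path=root depth=0 children=['S', 'G'] (at root)
Step 3 (set B): focus=B path=root depth=0 children=['S', 'G'] (at root)

Answer: B(S(V(K O(Y) J)) G(T))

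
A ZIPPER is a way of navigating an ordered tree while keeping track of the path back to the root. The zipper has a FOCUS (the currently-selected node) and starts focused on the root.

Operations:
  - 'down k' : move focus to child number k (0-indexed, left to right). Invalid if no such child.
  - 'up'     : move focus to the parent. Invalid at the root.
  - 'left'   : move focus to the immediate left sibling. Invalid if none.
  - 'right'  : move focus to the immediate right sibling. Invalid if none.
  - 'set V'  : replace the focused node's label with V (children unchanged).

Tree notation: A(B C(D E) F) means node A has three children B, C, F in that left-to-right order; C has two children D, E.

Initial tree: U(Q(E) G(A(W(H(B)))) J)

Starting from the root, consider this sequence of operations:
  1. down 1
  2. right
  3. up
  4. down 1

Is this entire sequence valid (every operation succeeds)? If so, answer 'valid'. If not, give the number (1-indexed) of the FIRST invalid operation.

Step 1 (down 1): focus=G path=1 depth=1 children=['A'] left=['Q'] right=['J'] parent=U
Step 2 (right): focus=J path=2 depth=1 children=[] left=['Q', 'G'] right=[] parent=U
Step 3 (up): focus=U path=root depth=0 children=['Q', 'G', 'J'] (at root)
Step 4 (down 1): focus=G path=1 depth=1 children=['A'] left=['Q'] right=['J'] parent=U

Answer: valid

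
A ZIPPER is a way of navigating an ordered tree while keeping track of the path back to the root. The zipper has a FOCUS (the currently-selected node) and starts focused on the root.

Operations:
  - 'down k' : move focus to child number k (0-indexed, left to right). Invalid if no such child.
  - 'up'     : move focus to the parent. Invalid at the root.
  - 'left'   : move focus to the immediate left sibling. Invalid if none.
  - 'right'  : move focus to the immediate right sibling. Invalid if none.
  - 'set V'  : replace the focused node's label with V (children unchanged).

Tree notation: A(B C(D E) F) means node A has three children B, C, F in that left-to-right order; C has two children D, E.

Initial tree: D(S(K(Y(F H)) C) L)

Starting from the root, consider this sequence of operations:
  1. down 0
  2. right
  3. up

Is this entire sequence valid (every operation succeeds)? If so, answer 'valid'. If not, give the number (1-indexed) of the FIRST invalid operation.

Answer: valid

Derivation:
Step 1 (down 0): focus=S path=0 depth=1 children=['K', 'C'] left=[] right=['L'] parent=D
Step 2 (right): focus=L path=1 depth=1 children=[] left=['S'] right=[] parent=D
Step 3 (up): focus=D path=root depth=0 children=['S', 'L'] (at root)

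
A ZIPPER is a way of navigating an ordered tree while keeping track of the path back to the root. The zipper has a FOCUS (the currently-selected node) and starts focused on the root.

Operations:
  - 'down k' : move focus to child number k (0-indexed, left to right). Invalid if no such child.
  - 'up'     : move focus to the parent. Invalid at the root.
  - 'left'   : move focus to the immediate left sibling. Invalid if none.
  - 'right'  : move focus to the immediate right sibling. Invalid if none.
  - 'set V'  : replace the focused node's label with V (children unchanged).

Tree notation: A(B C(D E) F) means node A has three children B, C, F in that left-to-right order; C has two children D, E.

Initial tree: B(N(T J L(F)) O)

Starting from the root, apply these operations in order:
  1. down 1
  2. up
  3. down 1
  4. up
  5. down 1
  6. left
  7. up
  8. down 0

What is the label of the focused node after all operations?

Step 1 (down 1): focus=O path=1 depth=1 children=[] left=['N'] right=[] parent=B
Step 2 (up): focus=B path=root depth=0 children=['N', 'O'] (at root)
Step 3 (down 1): focus=O path=1 depth=1 children=[] left=['N'] right=[] parent=B
Step 4 (up): focus=B path=root depth=0 children=['N', 'O'] (at root)
Step 5 (down 1): focus=O path=1 depth=1 children=[] left=['N'] right=[] parent=B
Step 6 (left): focus=N path=0 depth=1 children=['T', 'J', 'L'] left=[] right=['O'] parent=B
Step 7 (up): focus=B path=root depth=0 children=['N', 'O'] (at root)
Step 8 (down 0): focus=N path=0 depth=1 children=['T', 'J', 'L'] left=[] right=['O'] parent=B

Answer: N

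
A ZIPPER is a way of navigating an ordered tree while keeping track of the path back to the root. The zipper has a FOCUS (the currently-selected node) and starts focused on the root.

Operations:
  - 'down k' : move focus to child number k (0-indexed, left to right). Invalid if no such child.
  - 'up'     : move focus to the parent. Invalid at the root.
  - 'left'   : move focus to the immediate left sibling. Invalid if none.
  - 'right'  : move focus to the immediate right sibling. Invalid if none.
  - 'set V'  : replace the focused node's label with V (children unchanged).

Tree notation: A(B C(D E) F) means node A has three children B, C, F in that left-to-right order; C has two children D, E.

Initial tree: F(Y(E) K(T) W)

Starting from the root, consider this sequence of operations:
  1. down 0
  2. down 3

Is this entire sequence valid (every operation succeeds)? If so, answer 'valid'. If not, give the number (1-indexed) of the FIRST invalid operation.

Answer: 2

Derivation:
Step 1 (down 0): focus=Y path=0 depth=1 children=['E'] left=[] right=['K', 'W'] parent=F
Step 2 (down 3): INVALID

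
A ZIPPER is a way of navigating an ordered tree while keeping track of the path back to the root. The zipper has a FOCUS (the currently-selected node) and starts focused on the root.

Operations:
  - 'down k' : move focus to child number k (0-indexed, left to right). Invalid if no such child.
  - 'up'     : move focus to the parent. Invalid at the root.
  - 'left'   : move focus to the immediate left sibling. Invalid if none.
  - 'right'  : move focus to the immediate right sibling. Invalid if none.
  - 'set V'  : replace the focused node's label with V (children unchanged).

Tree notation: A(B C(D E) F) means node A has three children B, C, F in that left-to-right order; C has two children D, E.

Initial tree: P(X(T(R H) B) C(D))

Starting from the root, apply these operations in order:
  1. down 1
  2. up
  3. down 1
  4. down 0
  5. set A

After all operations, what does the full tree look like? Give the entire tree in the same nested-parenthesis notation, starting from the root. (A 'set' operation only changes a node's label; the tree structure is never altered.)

Answer: P(X(T(R H) B) C(A))

Derivation:
Step 1 (down 1): focus=C path=1 depth=1 children=['D'] left=['X'] right=[] parent=P
Step 2 (up): focus=P path=root depth=0 children=['X', 'C'] (at root)
Step 3 (down 1): focus=C path=1 depth=1 children=['D'] left=['X'] right=[] parent=P
Step 4 (down 0): focus=D path=1/0 depth=2 children=[] left=[] right=[] parent=C
Step 5 (set A): focus=A path=1/0 depth=2 children=[] left=[] right=[] parent=C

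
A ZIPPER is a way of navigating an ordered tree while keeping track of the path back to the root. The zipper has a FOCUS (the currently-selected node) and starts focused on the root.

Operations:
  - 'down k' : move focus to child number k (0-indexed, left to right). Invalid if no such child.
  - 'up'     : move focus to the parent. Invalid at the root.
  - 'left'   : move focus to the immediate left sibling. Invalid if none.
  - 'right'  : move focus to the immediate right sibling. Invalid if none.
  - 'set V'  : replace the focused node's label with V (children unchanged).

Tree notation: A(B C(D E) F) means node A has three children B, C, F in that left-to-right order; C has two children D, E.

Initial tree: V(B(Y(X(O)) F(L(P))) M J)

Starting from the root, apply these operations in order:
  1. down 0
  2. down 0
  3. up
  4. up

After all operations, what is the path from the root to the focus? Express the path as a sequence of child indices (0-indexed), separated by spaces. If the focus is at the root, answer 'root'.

Answer: root

Derivation:
Step 1 (down 0): focus=B path=0 depth=1 children=['Y', 'F'] left=[] right=['M', 'J'] parent=V
Step 2 (down 0): focus=Y path=0/0 depth=2 children=['X'] left=[] right=['F'] parent=B
Step 3 (up): focus=B path=0 depth=1 children=['Y', 'F'] left=[] right=['M', 'J'] parent=V
Step 4 (up): focus=V path=root depth=0 children=['B', 'M', 'J'] (at root)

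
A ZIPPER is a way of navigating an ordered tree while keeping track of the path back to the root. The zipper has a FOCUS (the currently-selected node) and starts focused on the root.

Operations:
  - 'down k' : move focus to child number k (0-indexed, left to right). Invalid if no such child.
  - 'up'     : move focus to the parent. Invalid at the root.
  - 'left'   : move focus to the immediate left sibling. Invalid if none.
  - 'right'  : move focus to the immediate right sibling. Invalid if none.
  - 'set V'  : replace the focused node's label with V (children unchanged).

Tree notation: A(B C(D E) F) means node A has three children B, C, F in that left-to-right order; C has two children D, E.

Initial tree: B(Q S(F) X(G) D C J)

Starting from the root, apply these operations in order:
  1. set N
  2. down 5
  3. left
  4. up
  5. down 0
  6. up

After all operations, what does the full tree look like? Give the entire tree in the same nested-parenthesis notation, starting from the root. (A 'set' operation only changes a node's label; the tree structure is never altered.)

Step 1 (set N): focus=N path=root depth=0 children=['Q', 'S', 'X', 'D', 'C', 'J'] (at root)
Step 2 (down 5): focus=J path=5 depth=1 children=[] left=['Q', 'S', 'X', 'D', 'C'] right=[] parent=N
Step 3 (left): focus=C path=4 depth=1 children=[] left=['Q', 'S', 'X', 'D'] right=['J'] parent=N
Step 4 (up): focus=N path=root depth=0 children=['Q', 'S', 'X', 'D', 'C', 'J'] (at root)
Step 5 (down 0): focus=Q path=0 depth=1 children=[] left=[] right=['S', 'X', 'D', 'C', 'J'] parent=N
Step 6 (up): focus=N path=root depth=0 children=['Q', 'S', 'X', 'D', 'C', 'J'] (at root)

Answer: N(Q S(F) X(G) D C J)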